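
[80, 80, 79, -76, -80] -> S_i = Random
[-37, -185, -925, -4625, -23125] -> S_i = -37*5^i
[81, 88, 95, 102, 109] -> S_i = 81 + 7*i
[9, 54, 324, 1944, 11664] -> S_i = 9*6^i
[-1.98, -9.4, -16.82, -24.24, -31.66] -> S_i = -1.98 + -7.42*i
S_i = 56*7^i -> [56, 392, 2744, 19208, 134456]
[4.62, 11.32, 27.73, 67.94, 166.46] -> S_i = 4.62*2.45^i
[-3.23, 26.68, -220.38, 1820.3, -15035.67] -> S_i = -3.23*(-8.26)^i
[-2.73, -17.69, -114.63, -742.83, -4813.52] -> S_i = -2.73*6.48^i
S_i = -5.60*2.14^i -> [-5.6, -11.98, -25.65, -54.88, -117.45]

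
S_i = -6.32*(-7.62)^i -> [-6.32, 48.16, -366.97, 2796.29, -21307.72]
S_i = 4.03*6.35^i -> [4.03, 25.59, 162.5, 1031.87, 6552.39]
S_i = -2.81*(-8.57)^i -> [-2.81, 24.08, -206.38, 1768.68, -15157.57]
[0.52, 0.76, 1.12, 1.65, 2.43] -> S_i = 0.52*1.47^i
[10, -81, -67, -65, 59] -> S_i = Random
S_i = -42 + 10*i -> [-42, -32, -22, -12, -2]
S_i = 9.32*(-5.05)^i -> [9.32, -47.07, 237.68, -1200.3, 6061.52]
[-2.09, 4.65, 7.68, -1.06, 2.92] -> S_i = Random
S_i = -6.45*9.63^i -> [-6.45, -62.11, -598.15, -5760.21, -55470.86]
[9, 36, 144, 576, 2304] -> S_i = 9*4^i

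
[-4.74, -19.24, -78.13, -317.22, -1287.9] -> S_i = -4.74*4.06^i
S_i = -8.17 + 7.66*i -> [-8.17, -0.51, 7.15, 14.81, 22.47]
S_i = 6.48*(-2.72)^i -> [6.48, -17.63, 47.94, -130.4, 354.69]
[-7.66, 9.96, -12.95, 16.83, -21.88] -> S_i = -7.66*(-1.30)^i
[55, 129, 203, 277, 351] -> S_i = 55 + 74*i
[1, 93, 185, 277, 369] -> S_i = 1 + 92*i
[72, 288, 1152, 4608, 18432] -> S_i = 72*4^i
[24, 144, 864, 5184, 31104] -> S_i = 24*6^i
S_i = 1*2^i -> [1, 2, 4, 8, 16]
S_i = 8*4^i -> [8, 32, 128, 512, 2048]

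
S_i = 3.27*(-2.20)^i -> [3.27, -7.19, 15.83, -34.82, 76.6]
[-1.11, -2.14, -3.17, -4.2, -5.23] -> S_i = -1.11 + -1.03*i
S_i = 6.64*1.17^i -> [6.64, 7.77, 9.09, 10.63, 12.44]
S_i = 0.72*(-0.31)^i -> [0.72, -0.22, 0.07, -0.02, 0.01]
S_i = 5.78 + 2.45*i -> [5.78, 8.23, 10.68, 13.13, 15.58]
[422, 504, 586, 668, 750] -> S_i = 422 + 82*i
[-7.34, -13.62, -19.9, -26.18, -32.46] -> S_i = -7.34 + -6.28*i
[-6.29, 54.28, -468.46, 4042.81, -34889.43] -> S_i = -6.29*(-8.63)^i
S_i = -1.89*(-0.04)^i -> [-1.89, 0.08, -0.0, 0.0, -0.0]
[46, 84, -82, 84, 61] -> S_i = Random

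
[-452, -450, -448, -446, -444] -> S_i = -452 + 2*i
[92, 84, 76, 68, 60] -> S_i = 92 + -8*i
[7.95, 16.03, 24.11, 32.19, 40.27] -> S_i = 7.95 + 8.08*i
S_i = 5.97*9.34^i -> [5.97, 55.76, 520.8, 4864.24, 45432.0]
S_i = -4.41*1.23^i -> [-4.41, -5.42, -6.67, -8.21, -10.09]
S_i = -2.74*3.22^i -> [-2.74, -8.82, -28.41, -91.48, -294.56]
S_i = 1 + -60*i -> [1, -59, -119, -179, -239]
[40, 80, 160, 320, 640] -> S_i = 40*2^i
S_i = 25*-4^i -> [25, -100, 400, -1600, 6400]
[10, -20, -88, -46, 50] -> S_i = Random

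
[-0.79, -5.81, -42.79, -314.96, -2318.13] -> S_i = -0.79*7.36^i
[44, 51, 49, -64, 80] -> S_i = Random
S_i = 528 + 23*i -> [528, 551, 574, 597, 620]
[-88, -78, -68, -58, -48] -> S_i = -88 + 10*i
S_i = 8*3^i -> [8, 24, 72, 216, 648]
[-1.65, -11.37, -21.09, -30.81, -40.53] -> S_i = -1.65 + -9.72*i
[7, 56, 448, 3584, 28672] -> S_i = 7*8^i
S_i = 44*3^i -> [44, 132, 396, 1188, 3564]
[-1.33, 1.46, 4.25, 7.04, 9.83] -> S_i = -1.33 + 2.79*i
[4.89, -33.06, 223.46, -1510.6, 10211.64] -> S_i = 4.89*(-6.76)^i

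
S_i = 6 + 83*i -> [6, 89, 172, 255, 338]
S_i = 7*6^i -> [7, 42, 252, 1512, 9072]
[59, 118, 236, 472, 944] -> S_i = 59*2^i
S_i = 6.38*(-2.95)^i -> [6.38, -18.82, 55.52, -163.79, 483.18]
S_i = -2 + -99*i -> [-2, -101, -200, -299, -398]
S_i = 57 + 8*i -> [57, 65, 73, 81, 89]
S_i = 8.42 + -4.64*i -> [8.42, 3.78, -0.86, -5.5, -10.14]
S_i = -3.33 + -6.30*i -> [-3.33, -9.63, -15.93, -22.23, -28.53]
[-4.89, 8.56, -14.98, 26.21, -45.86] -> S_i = -4.89*(-1.75)^i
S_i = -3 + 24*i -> [-3, 21, 45, 69, 93]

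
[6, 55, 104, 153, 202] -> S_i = 6 + 49*i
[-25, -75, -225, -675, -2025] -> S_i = -25*3^i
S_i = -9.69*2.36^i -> [-9.69, -22.87, -53.97, -127.37, -300.59]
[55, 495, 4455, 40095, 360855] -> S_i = 55*9^i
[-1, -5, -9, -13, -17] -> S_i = -1 + -4*i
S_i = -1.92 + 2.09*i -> [-1.92, 0.17, 2.26, 4.35, 6.44]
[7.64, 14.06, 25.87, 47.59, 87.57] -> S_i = 7.64*1.84^i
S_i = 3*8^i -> [3, 24, 192, 1536, 12288]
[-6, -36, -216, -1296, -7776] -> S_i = -6*6^i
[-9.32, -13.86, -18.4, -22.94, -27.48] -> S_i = -9.32 + -4.54*i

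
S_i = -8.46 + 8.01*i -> [-8.46, -0.45, 7.56, 15.57, 23.58]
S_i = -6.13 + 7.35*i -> [-6.13, 1.22, 8.57, 15.92, 23.27]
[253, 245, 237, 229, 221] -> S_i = 253 + -8*i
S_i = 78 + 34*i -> [78, 112, 146, 180, 214]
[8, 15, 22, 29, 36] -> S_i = 8 + 7*i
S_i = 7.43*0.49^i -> [7.43, 3.64, 1.78, 0.87, 0.43]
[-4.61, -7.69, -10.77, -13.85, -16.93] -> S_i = -4.61 + -3.08*i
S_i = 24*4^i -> [24, 96, 384, 1536, 6144]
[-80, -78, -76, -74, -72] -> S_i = -80 + 2*i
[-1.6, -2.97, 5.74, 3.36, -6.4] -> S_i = Random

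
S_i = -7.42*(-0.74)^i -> [-7.42, 5.49, -4.06, 3.01, -2.23]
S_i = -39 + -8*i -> [-39, -47, -55, -63, -71]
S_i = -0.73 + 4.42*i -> [-0.73, 3.69, 8.11, 12.53, 16.95]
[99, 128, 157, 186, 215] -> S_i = 99 + 29*i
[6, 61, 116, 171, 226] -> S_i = 6 + 55*i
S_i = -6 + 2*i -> [-6, -4, -2, 0, 2]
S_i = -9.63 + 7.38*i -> [-9.63, -2.25, 5.13, 12.51, 19.89]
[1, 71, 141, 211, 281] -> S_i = 1 + 70*i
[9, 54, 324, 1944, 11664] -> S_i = 9*6^i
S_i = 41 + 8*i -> [41, 49, 57, 65, 73]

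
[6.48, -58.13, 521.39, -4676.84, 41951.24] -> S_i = 6.48*(-8.97)^i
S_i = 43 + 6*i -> [43, 49, 55, 61, 67]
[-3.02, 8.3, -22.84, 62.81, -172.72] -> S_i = -3.02*(-2.75)^i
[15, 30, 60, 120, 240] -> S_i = 15*2^i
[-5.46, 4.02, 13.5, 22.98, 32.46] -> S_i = -5.46 + 9.48*i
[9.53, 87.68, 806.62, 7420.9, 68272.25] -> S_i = 9.53*9.20^i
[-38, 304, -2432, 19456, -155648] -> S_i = -38*-8^i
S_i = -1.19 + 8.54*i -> [-1.19, 7.35, 15.89, 24.43, 32.97]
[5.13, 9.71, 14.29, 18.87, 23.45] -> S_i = 5.13 + 4.58*i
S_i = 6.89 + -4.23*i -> [6.89, 2.66, -1.57, -5.8, -10.03]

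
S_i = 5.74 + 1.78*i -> [5.74, 7.52, 9.3, 11.08, 12.86]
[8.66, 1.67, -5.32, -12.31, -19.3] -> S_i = 8.66 + -6.99*i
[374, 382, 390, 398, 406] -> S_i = 374 + 8*i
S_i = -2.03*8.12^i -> [-2.03, -16.48, -133.85, -1086.84, -8825.11]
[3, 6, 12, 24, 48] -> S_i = 3*2^i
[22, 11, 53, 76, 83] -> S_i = Random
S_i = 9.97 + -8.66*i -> [9.97, 1.31, -7.35, -16.01, -24.67]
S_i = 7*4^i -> [7, 28, 112, 448, 1792]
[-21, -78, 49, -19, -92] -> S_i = Random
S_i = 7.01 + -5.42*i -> [7.01, 1.59, -3.83, -9.25, -14.67]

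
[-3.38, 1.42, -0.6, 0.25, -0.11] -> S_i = -3.38*(-0.42)^i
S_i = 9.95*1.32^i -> [9.95, 13.13, 17.34, 22.88, 30.21]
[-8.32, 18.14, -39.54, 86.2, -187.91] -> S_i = -8.32*(-2.18)^i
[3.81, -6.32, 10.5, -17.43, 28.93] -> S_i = 3.81*(-1.66)^i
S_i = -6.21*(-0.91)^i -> [-6.21, 5.65, -5.14, 4.68, -4.26]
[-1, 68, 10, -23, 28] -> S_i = Random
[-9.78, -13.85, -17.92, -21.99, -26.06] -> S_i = -9.78 + -4.07*i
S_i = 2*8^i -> [2, 16, 128, 1024, 8192]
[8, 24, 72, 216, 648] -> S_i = 8*3^i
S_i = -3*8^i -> [-3, -24, -192, -1536, -12288]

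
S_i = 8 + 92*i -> [8, 100, 192, 284, 376]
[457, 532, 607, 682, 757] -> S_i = 457 + 75*i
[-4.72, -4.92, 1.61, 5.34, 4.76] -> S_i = Random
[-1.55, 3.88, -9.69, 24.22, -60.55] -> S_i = -1.55*(-2.50)^i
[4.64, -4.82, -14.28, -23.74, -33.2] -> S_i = 4.64 + -9.46*i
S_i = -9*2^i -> [-9, -18, -36, -72, -144]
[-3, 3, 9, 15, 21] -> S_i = -3 + 6*i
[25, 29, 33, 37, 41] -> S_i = 25 + 4*i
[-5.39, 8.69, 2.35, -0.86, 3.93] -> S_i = Random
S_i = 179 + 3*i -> [179, 182, 185, 188, 191]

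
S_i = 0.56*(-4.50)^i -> [0.56, -2.52, 11.34, -51.03, 229.64]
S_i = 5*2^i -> [5, 10, 20, 40, 80]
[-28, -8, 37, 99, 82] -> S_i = Random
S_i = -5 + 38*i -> [-5, 33, 71, 109, 147]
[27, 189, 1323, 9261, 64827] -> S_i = 27*7^i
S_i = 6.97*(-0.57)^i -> [6.97, -3.97, 2.26, -1.29, 0.74]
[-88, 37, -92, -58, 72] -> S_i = Random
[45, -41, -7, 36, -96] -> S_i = Random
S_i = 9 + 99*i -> [9, 108, 207, 306, 405]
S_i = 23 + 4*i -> [23, 27, 31, 35, 39]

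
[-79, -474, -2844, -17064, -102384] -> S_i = -79*6^i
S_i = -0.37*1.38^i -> [-0.37, -0.51, -0.7, -0.97, -1.34]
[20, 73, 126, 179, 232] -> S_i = 20 + 53*i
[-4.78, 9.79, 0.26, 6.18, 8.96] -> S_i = Random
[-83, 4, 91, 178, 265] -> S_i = -83 + 87*i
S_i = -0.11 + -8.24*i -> [-0.11, -8.35, -16.59, -24.83, -33.07]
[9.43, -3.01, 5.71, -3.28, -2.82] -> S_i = Random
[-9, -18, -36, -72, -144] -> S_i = -9*2^i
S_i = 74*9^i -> [74, 666, 5994, 53946, 485514]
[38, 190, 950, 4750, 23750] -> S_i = 38*5^i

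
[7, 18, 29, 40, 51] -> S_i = 7 + 11*i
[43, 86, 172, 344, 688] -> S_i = 43*2^i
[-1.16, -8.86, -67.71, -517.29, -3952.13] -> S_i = -1.16*7.64^i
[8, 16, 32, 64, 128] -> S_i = 8*2^i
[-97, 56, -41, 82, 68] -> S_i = Random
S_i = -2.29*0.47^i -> [-2.29, -1.08, -0.51, -0.24, -0.11]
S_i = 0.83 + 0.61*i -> [0.83, 1.44, 2.05, 2.66, 3.27]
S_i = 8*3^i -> [8, 24, 72, 216, 648]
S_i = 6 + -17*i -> [6, -11, -28, -45, -62]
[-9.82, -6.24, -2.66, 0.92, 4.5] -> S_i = -9.82 + 3.58*i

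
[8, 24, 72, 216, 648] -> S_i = 8*3^i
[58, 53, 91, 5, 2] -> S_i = Random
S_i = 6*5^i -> [6, 30, 150, 750, 3750]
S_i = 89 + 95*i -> [89, 184, 279, 374, 469]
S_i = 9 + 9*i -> [9, 18, 27, 36, 45]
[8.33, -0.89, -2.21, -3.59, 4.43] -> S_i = Random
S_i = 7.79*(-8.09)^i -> [7.79, -63.02, 509.84, -4124.61, 33368.11]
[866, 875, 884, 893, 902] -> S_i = 866 + 9*i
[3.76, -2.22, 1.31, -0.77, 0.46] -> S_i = 3.76*(-0.59)^i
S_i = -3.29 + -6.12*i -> [-3.29, -9.41, -15.53, -21.65, -27.77]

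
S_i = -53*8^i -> [-53, -424, -3392, -27136, -217088]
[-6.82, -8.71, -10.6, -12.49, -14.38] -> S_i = -6.82 + -1.89*i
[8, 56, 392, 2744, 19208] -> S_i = 8*7^i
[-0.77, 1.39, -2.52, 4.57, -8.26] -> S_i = -0.77*(-1.81)^i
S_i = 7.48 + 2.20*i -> [7.48, 9.68, 11.88, 14.08, 16.28]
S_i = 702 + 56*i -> [702, 758, 814, 870, 926]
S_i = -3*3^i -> [-3, -9, -27, -81, -243]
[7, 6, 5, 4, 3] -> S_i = 7 + -1*i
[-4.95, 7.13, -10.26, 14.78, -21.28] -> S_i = -4.95*(-1.44)^i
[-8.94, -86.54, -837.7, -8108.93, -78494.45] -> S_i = -8.94*9.68^i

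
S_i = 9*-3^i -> [9, -27, 81, -243, 729]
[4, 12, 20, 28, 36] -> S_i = 4 + 8*i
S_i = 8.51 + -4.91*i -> [8.51, 3.6, -1.31, -6.22, -11.13]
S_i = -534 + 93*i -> [-534, -441, -348, -255, -162]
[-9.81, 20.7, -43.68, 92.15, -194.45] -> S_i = -9.81*(-2.11)^i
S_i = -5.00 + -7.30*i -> [-5.0, -12.3, -19.6, -26.9, -34.2]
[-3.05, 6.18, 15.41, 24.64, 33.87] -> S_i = -3.05 + 9.23*i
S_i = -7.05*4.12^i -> [-7.05, -29.05, -119.67, -493.04, -2031.32]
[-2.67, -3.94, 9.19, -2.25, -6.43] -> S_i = Random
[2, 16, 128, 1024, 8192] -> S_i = 2*8^i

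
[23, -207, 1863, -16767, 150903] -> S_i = 23*-9^i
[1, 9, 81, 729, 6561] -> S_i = 1*9^i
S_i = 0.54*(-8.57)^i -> [0.54, -4.63, 39.66, -339.89, 2912.84]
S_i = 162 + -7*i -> [162, 155, 148, 141, 134]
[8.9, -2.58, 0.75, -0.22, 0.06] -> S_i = 8.90*(-0.29)^i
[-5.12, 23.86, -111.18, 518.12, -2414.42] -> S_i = -5.12*(-4.66)^i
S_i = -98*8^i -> [-98, -784, -6272, -50176, -401408]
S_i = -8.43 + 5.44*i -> [-8.43, -2.99, 2.45, 7.89, 13.33]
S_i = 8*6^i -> [8, 48, 288, 1728, 10368]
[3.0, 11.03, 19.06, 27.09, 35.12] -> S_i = 3.00 + 8.03*i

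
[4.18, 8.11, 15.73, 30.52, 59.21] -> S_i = 4.18*1.94^i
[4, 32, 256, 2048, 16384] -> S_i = 4*8^i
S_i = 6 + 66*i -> [6, 72, 138, 204, 270]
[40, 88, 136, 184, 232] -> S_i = 40 + 48*i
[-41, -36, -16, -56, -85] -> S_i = Random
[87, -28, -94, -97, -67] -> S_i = Random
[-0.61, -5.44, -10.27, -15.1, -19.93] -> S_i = -0.61 + -4.83*i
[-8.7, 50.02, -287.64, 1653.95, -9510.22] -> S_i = -8.70*(-5.75)^i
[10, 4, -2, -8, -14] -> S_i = 10 + -6*i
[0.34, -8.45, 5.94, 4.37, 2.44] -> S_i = Random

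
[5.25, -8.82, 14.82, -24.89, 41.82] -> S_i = 5.25*(-1.68)^i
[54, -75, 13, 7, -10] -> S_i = Random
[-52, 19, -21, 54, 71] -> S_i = Random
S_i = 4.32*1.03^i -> [4.32, 4.45, 4.58, 4.72, 4.86]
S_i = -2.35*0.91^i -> [-2.35, -2.14, -1.95, -1.77, -1.61]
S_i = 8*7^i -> [8, 56, 392, 2744, 19208]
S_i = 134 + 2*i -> [134, 136, 138, 140, 142]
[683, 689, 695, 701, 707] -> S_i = 683 + 6*i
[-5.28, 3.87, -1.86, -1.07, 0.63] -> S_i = Random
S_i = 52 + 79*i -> [52, 131, 210, 289, 368]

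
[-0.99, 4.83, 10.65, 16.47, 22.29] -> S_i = -0.99 + 5.82*i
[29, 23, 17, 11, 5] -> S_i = 29 + -6*i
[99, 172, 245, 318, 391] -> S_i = 99 + 73*i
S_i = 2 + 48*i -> [2, 50, 98, 146, 194]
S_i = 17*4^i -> [17, 68, 272, 1088, 4352]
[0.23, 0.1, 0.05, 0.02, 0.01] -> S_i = 0.23*0.45^i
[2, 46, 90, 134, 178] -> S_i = 2 + 44*i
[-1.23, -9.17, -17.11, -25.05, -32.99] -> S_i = -1.23 + -7.94*i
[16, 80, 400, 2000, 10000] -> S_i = 16*5^i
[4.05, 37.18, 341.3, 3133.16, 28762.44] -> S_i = 4.05*9.18^i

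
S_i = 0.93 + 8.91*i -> [0.93, 9.84, 18.75, 27.66, 36.57]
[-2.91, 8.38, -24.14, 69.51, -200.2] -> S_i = -2.91*(-2.88)^i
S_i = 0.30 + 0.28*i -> [0.3, 0.58, 0.86, 1.14, 1.42]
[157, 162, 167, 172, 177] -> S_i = 157 + 5*i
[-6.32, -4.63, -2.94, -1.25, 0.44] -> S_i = -6.32 + 1.69*i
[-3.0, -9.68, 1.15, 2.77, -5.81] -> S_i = Random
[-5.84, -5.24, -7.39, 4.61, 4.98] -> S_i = Random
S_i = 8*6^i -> [8, 48, 288, 1728, 10368]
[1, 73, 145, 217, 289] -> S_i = 1 + 72*i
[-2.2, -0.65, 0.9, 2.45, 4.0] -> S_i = -2.20 + 1.55*i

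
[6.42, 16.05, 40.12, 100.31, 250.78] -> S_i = 6.42*2.50^i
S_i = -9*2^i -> [-9, -18, -36, -72, -144]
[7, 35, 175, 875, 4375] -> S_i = 7*5^i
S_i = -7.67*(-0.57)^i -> [-7.67, 4.37, -2.49, 1.42, -0.81]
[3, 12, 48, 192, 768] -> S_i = 3*4^i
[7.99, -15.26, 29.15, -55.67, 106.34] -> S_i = 7.99*(-1.91)^i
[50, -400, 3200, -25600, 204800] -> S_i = 50*-8^i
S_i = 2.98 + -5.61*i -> [2.98, -2.63, -8.24, -13.85, -19.46]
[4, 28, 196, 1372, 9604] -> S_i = 4*7^i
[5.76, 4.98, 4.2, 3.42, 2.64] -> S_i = 5.76 + -0.78*i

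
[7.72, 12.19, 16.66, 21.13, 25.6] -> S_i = 7.72 + 4.47*i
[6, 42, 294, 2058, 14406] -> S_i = 6*7^i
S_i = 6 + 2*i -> [6, 8, 10, 12, 14]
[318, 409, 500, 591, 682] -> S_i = 318 + 91*i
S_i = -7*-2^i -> [-7, 14, -28, 56, -112]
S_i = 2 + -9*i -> [2, -7, -16, -25, -34]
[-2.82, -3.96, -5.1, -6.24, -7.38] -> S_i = -2.82 + -1.14*i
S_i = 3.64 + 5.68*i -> [3.64, 9.32, 15.0, 20.68, 26.36]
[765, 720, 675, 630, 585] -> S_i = 765 + -45*i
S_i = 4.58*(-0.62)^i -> [4.58, -2.84, 1.76, -1.09, 0.68]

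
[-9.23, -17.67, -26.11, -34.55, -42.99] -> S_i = -9.23 + -8.44*i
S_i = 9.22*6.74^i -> [9.22, 62.14, 418.84, 2823.0, 19027.01]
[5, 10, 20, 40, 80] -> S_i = 5*2^i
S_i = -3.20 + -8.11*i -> [-3.2, -11.31, -19.42, -27.53, -35.64]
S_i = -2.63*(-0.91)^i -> [-2.63, 2.39, -2.18, 1.98, -1.8]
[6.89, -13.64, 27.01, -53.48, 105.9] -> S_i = 6.89*(-1.98)^i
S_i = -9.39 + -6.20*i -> [-9.39, -15.59, -21.79, -27.99, -34.19]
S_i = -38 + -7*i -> [-38, -45, -52, -59, -66]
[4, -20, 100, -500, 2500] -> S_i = 4*-5^i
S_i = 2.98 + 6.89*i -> [2.98, 9.87, 16.76, 23.65, 30.54]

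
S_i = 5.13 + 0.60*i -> [5.13, 5.73, 6.33, 6.93, 7.53]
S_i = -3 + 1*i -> [-3, -2, -1, 0, 1]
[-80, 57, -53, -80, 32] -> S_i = Random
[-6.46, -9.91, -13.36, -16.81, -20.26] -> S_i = -6.46 + -3.45*i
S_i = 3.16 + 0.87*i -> [3.16, 4.03, 4.9, 5.77, 6.64]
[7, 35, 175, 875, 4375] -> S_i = 7*5^i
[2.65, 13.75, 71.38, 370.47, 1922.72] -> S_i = 2.65*5.19^i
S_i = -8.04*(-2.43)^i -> [-8.04, 19.54, -47.48, 115.37, -280.34]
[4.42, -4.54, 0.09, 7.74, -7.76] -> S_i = Random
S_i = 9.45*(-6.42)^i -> [9.45, -60.67, 389.49, -2500.56, 16053.58]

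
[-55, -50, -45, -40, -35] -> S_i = -55 + 5*i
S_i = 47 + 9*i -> [47, 56, 65, 74, 83]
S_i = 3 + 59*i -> [3, 62, 121, 180, 239]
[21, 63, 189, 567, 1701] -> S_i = 21*3^i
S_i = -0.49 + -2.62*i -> [-0.49, -3.11, -5.73, -8.35, -10.97]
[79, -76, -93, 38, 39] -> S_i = Random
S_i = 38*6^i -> [38, 228, 1368, 8208, 49248]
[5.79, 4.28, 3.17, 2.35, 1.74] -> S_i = 5.79*0.74^i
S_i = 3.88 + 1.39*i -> [3.88, 5.27, 6.66, 8.05, 9.44]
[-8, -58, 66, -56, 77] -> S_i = Random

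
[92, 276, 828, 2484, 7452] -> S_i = 92*3^i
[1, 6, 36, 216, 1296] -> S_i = 1*6^i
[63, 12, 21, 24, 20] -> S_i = Random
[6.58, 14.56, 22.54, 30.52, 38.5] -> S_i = 6.58 + 7.98*i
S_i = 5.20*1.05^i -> [5.2, 5.46, 5.73, 6.02, 6.32]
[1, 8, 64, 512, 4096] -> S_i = 1*8^i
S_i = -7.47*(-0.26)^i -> [-7.47, 1.94, -0.5, 0.13, -0.03]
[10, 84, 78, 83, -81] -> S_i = Random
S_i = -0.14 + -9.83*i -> [-0.14, -9.97, -19.8, -29.63, -39.46]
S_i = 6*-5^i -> [6, -30, 150, -750, 3750]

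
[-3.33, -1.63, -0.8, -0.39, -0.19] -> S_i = -3.33*0.49^i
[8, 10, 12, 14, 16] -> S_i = 8 + 2*i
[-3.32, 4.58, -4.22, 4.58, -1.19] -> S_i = Random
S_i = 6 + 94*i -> [6, 100, 194, 288, 382]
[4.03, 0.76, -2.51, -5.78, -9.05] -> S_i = 4.03 + -3.27*i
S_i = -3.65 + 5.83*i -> [-3.65, 2.18, 8.01, 13.84, 19.67]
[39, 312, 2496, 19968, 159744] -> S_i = 39*8^i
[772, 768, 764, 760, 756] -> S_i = 772 + -4*i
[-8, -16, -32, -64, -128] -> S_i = -8*2^i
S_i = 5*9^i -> [5, 45, 405, 3645, 32805]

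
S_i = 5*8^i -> [5, 40, 320, 2560, 20480]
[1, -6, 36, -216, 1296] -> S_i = 1*-6^i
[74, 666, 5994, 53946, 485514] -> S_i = 74*9^i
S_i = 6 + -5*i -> [6, 1, -4, -9, -14]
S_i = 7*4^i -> [7, 28, 112, 448, 1792]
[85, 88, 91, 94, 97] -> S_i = 85 + 3*i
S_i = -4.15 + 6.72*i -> [-4.15, 2.57, 9.29, 16.01, 22.73]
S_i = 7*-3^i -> [7, -21, 63, -189, 567]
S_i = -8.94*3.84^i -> [-8.94, -34.33, -131.83, -506.21, -1943.85]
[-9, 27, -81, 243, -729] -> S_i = -9*-3^i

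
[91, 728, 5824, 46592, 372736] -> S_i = 91*8^i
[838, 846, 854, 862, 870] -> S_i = 838 + 8*i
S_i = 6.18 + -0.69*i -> [6.18, 5.49, 4.8, 4.11, 3.42]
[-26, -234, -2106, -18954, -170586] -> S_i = -26*9^i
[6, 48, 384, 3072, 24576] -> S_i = 6*8^i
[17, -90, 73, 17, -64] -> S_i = Random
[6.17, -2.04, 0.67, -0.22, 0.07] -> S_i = 6.17*(-0.33)^i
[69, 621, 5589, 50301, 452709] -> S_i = 69*9^i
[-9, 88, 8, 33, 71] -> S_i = Random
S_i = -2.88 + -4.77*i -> [-2.88, -7.65, -12.42, -17.19, -21.96]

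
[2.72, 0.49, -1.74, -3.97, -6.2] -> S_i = 2.72 + -2.23*i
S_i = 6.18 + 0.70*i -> [6.18, 6.88, 7.58, 8.28, 8.98]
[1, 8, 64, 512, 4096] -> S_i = 1*8^i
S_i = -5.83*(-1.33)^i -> [-5.83, 7.75, -10.31, 13.72, -18.24]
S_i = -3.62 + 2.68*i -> [-3.62, -0.94, 1.74, 4.42, 7.1]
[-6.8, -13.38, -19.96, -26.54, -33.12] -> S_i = -6.80 + -6.58*i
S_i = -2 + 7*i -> [-2, 5, 12, 19, 26]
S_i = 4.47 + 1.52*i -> [4.47, 5.99, 7.51, 9.03, 10.55]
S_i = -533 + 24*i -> [-533, -509, -485, -461, -437]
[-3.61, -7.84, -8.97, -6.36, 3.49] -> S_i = Random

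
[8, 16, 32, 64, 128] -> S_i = 8*2^i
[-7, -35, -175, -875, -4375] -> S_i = -7*5^i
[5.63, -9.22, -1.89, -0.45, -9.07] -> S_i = Random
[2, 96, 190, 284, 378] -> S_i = 2 + 94*i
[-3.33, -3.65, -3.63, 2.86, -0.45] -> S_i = Random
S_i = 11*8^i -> [11, 88, 704, 5632, 45056]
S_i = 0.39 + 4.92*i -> [0.39, 5.31, 10.23, 15.15, 20.07]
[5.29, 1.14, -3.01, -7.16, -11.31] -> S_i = 5.29 + -4.15*i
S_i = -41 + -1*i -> [-41, -42, -43, -44, -45]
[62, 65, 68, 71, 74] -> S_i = 62 + 3*i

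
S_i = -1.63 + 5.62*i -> [-1.63, 3.99, 9.61, 15.23, 20.85]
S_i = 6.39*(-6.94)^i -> [6.39, -44.35, 307.77, -2135.89, 14823.09]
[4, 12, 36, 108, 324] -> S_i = 4*3^i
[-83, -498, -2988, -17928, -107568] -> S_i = -83*6^i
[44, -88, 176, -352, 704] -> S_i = 44*-2^i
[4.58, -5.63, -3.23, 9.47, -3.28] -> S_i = Random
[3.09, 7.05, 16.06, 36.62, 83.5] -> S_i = 3.09*2.28^i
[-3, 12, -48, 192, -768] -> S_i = -3*-4^i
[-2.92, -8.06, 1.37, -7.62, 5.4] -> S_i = Random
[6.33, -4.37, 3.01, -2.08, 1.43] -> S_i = 6.33*(-0.69)^i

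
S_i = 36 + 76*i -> [36, 112, 188, 264, 340]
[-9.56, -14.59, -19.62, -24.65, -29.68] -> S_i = -9.56 + -5.03*i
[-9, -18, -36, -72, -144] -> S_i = -9*2^i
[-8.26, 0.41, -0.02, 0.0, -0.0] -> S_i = -8.26*(-0.05)^i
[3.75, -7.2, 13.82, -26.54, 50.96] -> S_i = 3.75*(-1.92)^i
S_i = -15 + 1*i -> [-15, -14, -13, -12, -11]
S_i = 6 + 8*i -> [6, 14, 22, 30, 38]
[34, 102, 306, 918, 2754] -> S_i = 34*3^i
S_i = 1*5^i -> [1, 5, 25, 125, 625]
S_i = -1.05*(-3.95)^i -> [-1.05, 4.15, -16.38, 64.71, -255.61]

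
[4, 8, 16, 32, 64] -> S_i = 4*2^i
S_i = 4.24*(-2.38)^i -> [4.24, -10.09, 24.02, -57.16, 136.04]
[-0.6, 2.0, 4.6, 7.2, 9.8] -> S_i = -0.60 + 2.60*i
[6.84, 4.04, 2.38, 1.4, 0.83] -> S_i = 6.84*0.59^i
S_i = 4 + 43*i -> [4, 47, 90, 133, 176]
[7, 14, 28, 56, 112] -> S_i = 7*2^i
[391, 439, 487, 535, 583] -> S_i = 391 + 48*i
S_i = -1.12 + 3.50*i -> [-1.12, 2.38, 5.88, 9.38, 12.88]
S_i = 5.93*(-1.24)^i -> [5.93, -7.35, 9.12, -11.31, 14.02]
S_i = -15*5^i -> [-15, -75, -375, -1875, -9375]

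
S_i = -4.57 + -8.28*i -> [-4.57, -12.85, -21.13, -29.41, -37.69]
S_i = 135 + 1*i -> [135, 136, 137, 138, 139]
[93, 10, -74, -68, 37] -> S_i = Random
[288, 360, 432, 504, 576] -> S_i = 288 + 72*i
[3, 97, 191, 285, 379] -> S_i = 3 + 94*i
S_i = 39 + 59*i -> [39, 98, 157, 216, 275]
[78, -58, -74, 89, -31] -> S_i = Random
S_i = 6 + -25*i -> [6, -19, -44, -69, -94]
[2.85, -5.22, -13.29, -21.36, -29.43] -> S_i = 2.85 + -8.07*i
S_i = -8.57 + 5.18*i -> [-8.57, -3.39, 1.79, 6.97, 12.15]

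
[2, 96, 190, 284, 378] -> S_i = 2 + 94*i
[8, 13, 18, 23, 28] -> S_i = 8 + 5*i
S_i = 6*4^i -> [6, 24, 96, 384, 1536]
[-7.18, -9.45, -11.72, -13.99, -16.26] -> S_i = -7.18 + -2.27*i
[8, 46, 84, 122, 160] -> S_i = 8 + 38*i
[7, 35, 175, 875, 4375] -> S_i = 7*5^i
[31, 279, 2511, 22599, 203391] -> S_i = 31*9^i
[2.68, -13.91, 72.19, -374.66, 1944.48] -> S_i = 2.68*(-5.19)^i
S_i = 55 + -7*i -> [55, 48, 41, 34, 27]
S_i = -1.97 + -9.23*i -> [-1.97, -11.2, -20.43, -29.66, -38.89]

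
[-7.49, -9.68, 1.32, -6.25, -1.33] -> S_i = Random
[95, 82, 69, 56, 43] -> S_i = 95 + -13*i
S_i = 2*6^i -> [2, 12, 72, 432, 2592]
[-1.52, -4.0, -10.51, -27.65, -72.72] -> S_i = -1.52*2.63^i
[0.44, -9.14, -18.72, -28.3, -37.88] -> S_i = 0.44 + -9.58*i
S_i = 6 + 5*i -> [6, 11, 16, 21, 26]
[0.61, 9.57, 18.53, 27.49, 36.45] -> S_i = 0.61 + 8.96*i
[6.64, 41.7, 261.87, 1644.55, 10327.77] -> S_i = 6.64*6.28^i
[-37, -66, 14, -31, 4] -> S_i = Random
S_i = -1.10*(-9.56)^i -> [-1.1, 10.52, -100.53, 961.1, -9188.07]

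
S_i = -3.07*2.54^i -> [-3.07, -7.8, -19.81, -50.31, -127.78]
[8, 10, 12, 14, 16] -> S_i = 8 + 2*i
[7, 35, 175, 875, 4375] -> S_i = 7*5^i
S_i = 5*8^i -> [5, 40, 320, 2560, 20480]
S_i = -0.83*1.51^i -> [-0.83, -1.25, -1.89, -2.86, -4.32]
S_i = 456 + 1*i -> [456, 457, 458, 459, 460]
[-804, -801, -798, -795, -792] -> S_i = -804 + 3*i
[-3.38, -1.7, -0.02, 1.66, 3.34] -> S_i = -3.38 + 1.68*i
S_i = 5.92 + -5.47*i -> [5.92, 0.45, -5.02, -10.49, -15.96]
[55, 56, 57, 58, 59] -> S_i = 55 + 1*i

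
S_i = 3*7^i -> [3, 21, 147, 1029, 7203]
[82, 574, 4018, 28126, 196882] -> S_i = 82*7^i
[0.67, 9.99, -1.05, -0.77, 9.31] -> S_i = Random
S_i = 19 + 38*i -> [19, 57, 95, 133, 171]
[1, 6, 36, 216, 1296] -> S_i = 1*6^i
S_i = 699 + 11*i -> [699, 710, 721, 732, 743]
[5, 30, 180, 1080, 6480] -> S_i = 5*6^i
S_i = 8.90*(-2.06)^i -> [8.9, -18.33, 37.77, -77.8, 160.27]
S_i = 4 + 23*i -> [4, 27, 50, 73, 96]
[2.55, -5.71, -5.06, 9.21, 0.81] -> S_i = Random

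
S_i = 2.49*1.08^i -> [2.49, 2.69, 2.9, 3.14, 3.39]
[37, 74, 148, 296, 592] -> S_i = 37*2^i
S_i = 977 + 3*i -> [977, 980, 983, 986, 989]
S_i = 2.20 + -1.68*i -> [2.2, 0.52, -1.16, -2.84, -4.52]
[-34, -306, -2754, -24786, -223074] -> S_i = -34*9^i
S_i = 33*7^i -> [33, 231, 1617, 11319, 79233]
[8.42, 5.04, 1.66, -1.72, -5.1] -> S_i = 8.42 + -3.38*i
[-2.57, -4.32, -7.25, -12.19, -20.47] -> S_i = -2.57*1.68^i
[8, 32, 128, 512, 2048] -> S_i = 8*4^i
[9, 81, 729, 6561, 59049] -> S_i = 9*9^i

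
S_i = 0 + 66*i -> [0, 66, 132, 198, 264]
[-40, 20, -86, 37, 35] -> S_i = Random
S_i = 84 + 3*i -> [84, 87, 90, 93, 96]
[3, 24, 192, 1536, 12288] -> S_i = 3*8^i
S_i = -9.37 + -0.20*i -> [-9.37, -9.57, -9.77, -9.97, -10.17]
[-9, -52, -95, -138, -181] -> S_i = -9 + -43*i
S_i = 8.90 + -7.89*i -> [8.9, 1.01, -6.88, -14.77, -22.66]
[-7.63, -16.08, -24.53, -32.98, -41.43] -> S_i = -7.63 + -8.45*i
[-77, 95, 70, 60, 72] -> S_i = Random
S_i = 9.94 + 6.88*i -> [9.94, 16.82, 23.7, 30.58, 37.46]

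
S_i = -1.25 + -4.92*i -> [-1.25, -6.17, -11.09, -16.01, -20.93]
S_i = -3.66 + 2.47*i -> [-3.66, -1.19, 1.28, 3.75, 6.22]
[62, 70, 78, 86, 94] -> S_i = 62 + 8*i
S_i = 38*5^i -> [38, 190, 950, 4750, 23750]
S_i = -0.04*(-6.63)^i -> [-0.04, 0.27, -1.76, 11.66, -77.29]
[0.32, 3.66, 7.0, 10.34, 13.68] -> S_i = 0.32 + 3.34*i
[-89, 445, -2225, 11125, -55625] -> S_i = -89*-5^i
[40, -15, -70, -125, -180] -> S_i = 40 + -55*i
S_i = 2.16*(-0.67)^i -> [2.16, -1.45, 0.97, -0.65, 0.44]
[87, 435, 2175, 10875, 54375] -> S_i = 87*5^i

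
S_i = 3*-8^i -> [3, -24, 192, -1536, 12288]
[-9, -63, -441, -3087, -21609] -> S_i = -9*7^i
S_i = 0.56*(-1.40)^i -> [0.56, -0.78, 1.1, -1.54, 2.15]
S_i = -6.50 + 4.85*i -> [-6.5, -1.65, 3.2, 8.05, 12.9]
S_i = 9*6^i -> [9, 54, 324, 1944, 11664]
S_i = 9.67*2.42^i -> [9.67, 23.4, 56.63, 137.05, 331.66]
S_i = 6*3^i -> [6, 18, 54, 162, 486]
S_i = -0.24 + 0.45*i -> [-0.24, 0.21, 0.66, 1.11, 1.56]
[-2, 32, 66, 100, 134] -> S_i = -2 + 34*i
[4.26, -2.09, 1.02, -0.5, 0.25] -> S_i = 4.26*(-0.49)^i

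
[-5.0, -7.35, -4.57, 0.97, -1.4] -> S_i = Random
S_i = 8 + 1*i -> [8, 9, 10, 11, 12]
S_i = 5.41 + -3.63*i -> [5.41, 1.78, -1.85, -5.48, -9.11]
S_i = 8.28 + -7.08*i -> [8.28, 1.2, -5.88, -12.96, -20.04]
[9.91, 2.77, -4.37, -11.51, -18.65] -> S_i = 9.91 + -7.14*i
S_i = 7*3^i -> [7, 21, 63, 189, 567]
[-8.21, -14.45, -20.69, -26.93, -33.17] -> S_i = -8.21 + -6.24*i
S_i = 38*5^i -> [38, 190, 950, 4750, 23750]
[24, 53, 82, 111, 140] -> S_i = 24 + 29*i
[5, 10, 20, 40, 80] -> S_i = 5*2^i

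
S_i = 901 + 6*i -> [901, 907, 913, 919, 925]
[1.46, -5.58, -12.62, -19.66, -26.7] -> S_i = 1.46 + -7.04*i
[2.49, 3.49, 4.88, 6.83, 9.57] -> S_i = 2.49*1.40^i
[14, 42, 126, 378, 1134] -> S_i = 14*3^i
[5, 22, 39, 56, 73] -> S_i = 5 + 17*i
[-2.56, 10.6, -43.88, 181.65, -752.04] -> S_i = -2.56*(-4.14)^i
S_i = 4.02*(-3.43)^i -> [4.02, -13.79, 47.29, -162.22, 556.42]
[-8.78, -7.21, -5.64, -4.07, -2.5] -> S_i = -8.78 + 1.57*i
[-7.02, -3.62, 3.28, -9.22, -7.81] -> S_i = Random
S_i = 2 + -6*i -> [2, -4, -10, -16, -22]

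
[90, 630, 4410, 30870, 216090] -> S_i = 90*7^i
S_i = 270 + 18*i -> [270, 288, 306, 324, 342]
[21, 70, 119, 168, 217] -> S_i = 21 + 49*i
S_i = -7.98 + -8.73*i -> [-7.98, -16.71, -25.44, -34.17, -42.9]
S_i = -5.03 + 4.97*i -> [-5.03, -0.06, 4.91, 9.88, 14.85]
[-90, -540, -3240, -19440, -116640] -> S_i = -90*6^i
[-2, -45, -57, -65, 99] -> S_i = Random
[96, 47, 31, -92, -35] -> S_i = Random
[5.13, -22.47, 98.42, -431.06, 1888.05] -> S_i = 5.13*(-4.38)^i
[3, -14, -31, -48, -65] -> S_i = 3 + -17*i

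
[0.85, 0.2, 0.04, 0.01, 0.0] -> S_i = 0.85*0.23^i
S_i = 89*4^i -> [89, 356, 1424, 5696, 22784]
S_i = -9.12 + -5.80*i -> [-9.12, -14.92, -20.72, -26.52, -32.32]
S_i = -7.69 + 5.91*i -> [-7.69, -1.78, 4.13, 10.04, 15.95]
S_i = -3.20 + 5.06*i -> [-3.2, 1.86, 6.92, 11.98, 17.04]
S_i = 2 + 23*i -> [2, 25, 48, 71, 94]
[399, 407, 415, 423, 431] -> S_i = 399 + 8*i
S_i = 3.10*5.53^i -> [3.1, 17.14, 94.8, 524.25, 2899.09]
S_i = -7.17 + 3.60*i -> [-7.17, -3.57, 0.03, 3.63, 7.23]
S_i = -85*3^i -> [-85, -255, -765, -2295, -6885]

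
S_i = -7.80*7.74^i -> [-7.8, -60.37, -467.28, -3616.74, -27993.58]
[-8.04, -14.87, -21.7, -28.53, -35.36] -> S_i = -8.04 + -6.83*i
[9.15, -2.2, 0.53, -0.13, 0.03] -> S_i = 9.15*(-0.24)^i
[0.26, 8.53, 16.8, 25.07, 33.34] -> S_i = 0.26 + 8.27*i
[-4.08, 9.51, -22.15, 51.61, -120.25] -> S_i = -4.08*(-2.33)^i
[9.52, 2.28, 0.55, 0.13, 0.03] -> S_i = 9.52*0.24^i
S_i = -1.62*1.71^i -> [-1.62, -2.77, -4.74, -8.1, -13.85]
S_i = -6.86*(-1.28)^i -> [-6.86, 8.78, -11.24, 14.39, -18.41]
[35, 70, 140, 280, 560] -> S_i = 35*2^i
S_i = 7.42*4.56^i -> [7.42, 33.84, 154.29, 703.56, 3208.21]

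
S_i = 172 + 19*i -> [172, 191, 210, 229, 248]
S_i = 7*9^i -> [7, 63, 567, 5103, 45927]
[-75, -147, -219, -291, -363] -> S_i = -75 + -72*i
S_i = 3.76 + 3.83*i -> [3.76, 7.59, 11.42, 15.25, 19.08]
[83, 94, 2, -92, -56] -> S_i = Random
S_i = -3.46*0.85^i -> [-3.46, -2.94, -2.5, -2.12, -1.81]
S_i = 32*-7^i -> [32, -224, 1568, -10976, 76832]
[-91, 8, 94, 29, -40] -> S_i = Random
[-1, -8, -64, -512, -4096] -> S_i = -1*8^i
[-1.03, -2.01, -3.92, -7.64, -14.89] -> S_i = -1.03*1.95^i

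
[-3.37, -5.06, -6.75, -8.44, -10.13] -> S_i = -3.37 + -1.69*i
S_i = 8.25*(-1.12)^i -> [8.25, -9.24, 10.35, -11.59, 12.98]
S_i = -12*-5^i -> [-12, 60, -300, 1500, -7500]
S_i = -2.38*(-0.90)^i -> [-2.38, 2.14, -1.93, 1.74, -1.56]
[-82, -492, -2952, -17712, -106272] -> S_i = -82*6^i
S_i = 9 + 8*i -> [9, 17, 25, 33, 41]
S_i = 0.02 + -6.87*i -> [0.02, -6.85, -13.72, -20.59, -27.46]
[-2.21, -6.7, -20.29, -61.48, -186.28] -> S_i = -2.21*3.03^i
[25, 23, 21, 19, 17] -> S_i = 25 + -2*i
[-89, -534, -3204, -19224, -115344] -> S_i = -89*6^i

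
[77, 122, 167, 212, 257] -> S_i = 77 + 45*i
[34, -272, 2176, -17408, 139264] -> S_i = 34*-8^i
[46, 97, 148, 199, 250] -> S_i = 46 + 51*i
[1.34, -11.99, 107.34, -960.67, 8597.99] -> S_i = 1.34*(-8.95)^i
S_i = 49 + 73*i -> [49, 122, 195, 268, 341]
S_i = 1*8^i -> [1, 8, 64, 512, 4096]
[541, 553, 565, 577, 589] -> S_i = 541 + 12*i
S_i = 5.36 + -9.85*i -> [5.36, -4.49, -14.34, -24.19, -34.04]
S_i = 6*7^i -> [6, 42, 294, 2058, 14406]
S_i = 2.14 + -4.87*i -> [2.14, -2.73, -7.6, -12.47, -17.34]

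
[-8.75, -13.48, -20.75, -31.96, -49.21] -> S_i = -8.75*1.54^i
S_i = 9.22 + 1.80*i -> [9.22, 11.02, 12.82, 14.62, 16.42]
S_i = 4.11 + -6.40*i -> [4.11, -2.29, -8.69, -15.09, -21.49]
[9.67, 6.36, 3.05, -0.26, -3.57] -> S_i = 9.67 + -3.31*i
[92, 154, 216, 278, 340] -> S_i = 92 + 62*i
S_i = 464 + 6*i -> [464, 470, 476, 482, 488]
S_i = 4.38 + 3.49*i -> [4.38, 7.87, 11.36, 14.85, 18.34]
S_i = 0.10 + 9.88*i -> [0.1, 9.98, 19.86, 29.74, 39.62]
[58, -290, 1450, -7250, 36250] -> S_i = 58*-5^i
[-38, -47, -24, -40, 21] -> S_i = Random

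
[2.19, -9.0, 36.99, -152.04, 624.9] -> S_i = 2.19*(-4.11)^i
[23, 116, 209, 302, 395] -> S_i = 23 + 93*i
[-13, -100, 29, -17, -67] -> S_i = Random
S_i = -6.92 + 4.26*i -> [-6.92, -2.66, 1.6, 5.86, 10.12]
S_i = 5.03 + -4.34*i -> [5.03, 0.69, -3.65, -7.99, -12.33]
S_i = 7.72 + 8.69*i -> [7.72, 16.41, 25.1, 33.79, 42.48]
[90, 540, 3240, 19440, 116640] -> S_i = 90*6^i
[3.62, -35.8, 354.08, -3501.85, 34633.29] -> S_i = 3.62*(-9.89)^i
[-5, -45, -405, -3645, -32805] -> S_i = -5*9^i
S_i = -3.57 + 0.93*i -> [-3.57, -2.64, -1.71, -0.78, 0.15]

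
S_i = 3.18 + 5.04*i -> [3.18, 8.22, 13.26, 18.3, 23.34]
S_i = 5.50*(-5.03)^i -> [5.5, -27.67, 139.15, -699.95, 3520.75]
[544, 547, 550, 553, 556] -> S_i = 544 + 3*i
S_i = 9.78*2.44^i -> [9.78, 23.86, 58.23, 142.07, 346.66]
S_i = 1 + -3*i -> [1, -2, -5, -8, -11]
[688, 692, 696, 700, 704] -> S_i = 688 + 4*i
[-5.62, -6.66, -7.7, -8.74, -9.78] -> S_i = -5.62 + -1.04*i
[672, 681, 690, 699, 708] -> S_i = 672 + 9*i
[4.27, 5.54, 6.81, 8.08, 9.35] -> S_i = 4.27 + 1.27*i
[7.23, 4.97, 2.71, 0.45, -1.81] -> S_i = 7.23 + -2.26*i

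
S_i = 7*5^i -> [7, 35, 175, 875, 4375]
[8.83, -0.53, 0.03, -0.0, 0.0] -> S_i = 8.83*(-0.06)^i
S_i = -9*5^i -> [-9, -45, -225, -1125, -5625]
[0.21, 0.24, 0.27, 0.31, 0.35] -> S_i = 0.21*1.14^i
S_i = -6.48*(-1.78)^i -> [-6.48, 11.53, -20.53, 36.55, -65.05]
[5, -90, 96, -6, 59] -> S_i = Random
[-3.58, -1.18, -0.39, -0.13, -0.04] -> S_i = -3.58*0.33^i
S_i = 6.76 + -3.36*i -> [6.76, 3.4, 0.04, -3.32, -6.68]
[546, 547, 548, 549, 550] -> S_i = 546 + 1*i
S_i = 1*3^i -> [1, 3, 9, 27, 81]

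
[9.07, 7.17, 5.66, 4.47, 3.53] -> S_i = 9.07*0.79^i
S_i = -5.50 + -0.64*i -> [-5.5, -6.14, -6.78, -7.42, -8.06]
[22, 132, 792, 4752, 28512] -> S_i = 22*6^i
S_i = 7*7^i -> [7, 49, 343, 2401, 16807]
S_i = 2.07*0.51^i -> [2.07, 1.06, 0.54, 0.27, 0.14]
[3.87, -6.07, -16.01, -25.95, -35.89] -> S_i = 3.87 + -9.94*i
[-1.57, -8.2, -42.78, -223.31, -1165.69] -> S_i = -1.57*5.22^i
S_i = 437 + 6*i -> [437, 443, 449, 455, 461]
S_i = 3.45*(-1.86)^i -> [3.45, -6.42, 11.94, -22.2, 41.29]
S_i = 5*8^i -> [5, 40, 320, 2560, 20480]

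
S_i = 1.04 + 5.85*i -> [1.04, 6.89, 12.74, 18.59, 24.44]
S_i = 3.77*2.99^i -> [3.77, 11.27, 33.7, 100.78, 301.32]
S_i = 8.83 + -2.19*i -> [8.83, 6.64, 4.45, 2.26, 0.07]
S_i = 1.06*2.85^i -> [1.06, 3.02, 8.61, 24.54, 69.93]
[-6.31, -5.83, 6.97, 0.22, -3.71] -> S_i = Random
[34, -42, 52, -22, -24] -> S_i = Random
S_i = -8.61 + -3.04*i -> [-8.61, -11.65, -14.69, -17.73, -20.77]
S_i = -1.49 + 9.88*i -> [-1.49, 8.39, 18.27, 28.15, 38.03]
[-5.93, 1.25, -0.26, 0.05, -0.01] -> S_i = -5.93*(-0.21)^i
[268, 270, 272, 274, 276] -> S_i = 268 + 2*i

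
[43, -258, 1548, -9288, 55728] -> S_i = 43*-6^i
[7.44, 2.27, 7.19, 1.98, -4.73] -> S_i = Random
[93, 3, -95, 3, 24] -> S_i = Random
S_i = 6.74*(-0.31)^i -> [6.74, -2.09, 0.65, -0.2, 0.06]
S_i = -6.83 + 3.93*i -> [-6.83, -2.9, 1.03, 4.96, 8.89]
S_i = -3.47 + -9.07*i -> [-3.47, -12.54, -21.61, -30.68, -39.75]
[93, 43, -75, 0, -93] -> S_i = Random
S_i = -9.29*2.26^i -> [-9.29, -21.0, -47.45, -107.24, -242.35]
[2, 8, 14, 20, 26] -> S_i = 2 + 6*i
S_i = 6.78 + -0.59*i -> [6.78, 6.19, 5.6, 5.01, 4.42]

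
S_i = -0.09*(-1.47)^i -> [-0.09, 0.13, -0.19, 0.29, -0.42]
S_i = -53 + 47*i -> [-53, -6, 41, 88, 135]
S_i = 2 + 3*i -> [2, 5, 8, 11, 14]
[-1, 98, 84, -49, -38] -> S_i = Random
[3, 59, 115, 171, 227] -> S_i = 3 + 56*i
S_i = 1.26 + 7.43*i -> [1.26, 8.69, 16.12, 23.55, 30.98]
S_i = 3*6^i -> [3, 18, 108, 648, 3888]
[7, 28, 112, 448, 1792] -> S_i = 7*4^i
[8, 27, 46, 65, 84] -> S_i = 8 + 19*i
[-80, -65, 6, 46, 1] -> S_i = Random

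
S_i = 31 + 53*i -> [31, 84, 137, 190, 243]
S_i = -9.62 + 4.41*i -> [-9.62, -5.21, -0.8, 3.61, 8.02]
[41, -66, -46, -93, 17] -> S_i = Random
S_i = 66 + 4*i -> [66, 70, 74, 78, 82]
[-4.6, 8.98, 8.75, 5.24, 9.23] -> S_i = Random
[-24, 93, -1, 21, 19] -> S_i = Random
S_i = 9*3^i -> [9, 27, 81, 243, 729]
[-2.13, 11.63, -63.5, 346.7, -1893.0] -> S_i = -2.13*(-5.46)^i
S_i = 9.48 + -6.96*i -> [9.48, 2.52, -4.44, -11.4, -18.36]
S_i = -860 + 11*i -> [-860, -849, -838, -827, -816]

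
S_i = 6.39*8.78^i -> [6.39, 56.1, 492.59, 4324.98, 37973.35]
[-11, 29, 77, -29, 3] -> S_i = Random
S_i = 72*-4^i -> [72, -288, 1152, -4608, 18432]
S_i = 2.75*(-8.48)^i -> [2.75, -23.32, 197.75, -1676.95, 14220.54]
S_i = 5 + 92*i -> [5, 97, 189, 281, 373]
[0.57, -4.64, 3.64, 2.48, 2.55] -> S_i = Random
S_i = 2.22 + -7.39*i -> [2.22, -5.17, -12.56, -19.95, -27.34]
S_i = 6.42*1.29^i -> [6.42, 8.28, 10.68, 13.78, 17.78]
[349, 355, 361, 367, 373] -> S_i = 349 + 6*i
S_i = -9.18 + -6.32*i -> [-9.18, -15.5, -21.82, -28.14, -34.46]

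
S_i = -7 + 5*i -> [-7, -2, 3, 8, 13]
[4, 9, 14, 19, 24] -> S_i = 4 + 5*i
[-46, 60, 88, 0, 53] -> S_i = Random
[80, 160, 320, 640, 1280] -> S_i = 80*2^i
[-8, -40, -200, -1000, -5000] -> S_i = -8*5^i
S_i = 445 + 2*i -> [445, 447, 449, 451, 453]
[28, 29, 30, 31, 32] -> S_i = 28 + 1*i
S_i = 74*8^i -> [74, 592, 4736, 37888, 303104]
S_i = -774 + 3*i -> [-774, -771, -768, -765, -762]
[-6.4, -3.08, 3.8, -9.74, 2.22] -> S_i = Random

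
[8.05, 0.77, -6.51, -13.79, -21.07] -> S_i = 8.05 + -7.28*i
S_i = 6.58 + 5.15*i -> [6.58, 11.73, 16.88, 22.03, 27.18]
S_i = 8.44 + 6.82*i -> [8.44, 15.26, 22.08, 28.9, 35.72]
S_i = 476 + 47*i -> [476, 523, 570, 617, 664]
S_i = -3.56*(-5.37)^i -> [-3.56, 19.12, -102.66, 551.28, -2960.38]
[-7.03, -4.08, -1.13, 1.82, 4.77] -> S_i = -7.03 + 2.95*i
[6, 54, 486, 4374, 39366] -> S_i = 6*9^i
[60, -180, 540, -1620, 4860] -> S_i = 60*-3^i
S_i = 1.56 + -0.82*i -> [1.56, 0.74, -0.08, -0.9, -1.72]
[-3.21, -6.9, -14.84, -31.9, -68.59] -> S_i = -3.21*2.15^i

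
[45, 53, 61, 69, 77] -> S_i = 45 + 8*i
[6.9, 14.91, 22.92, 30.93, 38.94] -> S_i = 6.90 + 8.01*i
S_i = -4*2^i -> [-4, -8, -16, -32, -64]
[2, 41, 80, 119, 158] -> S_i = 2 + 39*i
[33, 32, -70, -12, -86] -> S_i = Random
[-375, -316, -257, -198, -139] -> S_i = -375 + 59*i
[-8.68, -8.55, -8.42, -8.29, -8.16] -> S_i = -8.68 + 0.13*i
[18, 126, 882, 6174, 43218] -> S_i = 18*7^i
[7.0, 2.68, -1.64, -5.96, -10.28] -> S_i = 7.00 + -4.32*i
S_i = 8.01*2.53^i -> [8.01, 20.27, 51.27, 129.72, 328.18]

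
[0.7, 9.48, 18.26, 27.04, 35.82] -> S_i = 0.70 + 8.78*i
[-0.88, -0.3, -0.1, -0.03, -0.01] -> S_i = -0.88*0.34^i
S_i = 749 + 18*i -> [749, 767, 785, 803, 821]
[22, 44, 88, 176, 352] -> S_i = 22*2^i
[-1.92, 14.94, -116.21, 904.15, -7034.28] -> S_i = -1.92*(-7.78)^i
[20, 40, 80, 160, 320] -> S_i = 20*2^i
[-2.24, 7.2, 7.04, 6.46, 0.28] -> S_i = Random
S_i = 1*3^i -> [1, 3, 9, 27, 81]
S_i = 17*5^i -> [17, 85, 425, 2125, 10625]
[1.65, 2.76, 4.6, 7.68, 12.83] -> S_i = 1.65*1.67^i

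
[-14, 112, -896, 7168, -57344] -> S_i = -14*-8^i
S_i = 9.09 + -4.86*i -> [9.09, 4.23, -0.63, -5.49, -10.35]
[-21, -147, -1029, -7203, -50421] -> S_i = -21*7^i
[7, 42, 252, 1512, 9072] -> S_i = 7*6^i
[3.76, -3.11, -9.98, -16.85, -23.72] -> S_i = 3.76 + -6.87*i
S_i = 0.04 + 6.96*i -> [0.04, 7.0, 13.96, 20.92, 27.88]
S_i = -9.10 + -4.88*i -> [-9.1, -13.98, -18.86, -23.74, -28.62]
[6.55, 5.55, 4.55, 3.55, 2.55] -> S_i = 6.55 + -1.00*i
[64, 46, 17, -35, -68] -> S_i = Random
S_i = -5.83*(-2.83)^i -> [-5.83, 16.5, -46.69, 132.14, -373.95]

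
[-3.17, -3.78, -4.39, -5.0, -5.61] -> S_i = -3.17 + -0.61*i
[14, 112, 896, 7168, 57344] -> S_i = 14*8^i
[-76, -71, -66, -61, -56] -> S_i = -76 + 5*i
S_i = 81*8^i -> [81, 648, 5184, 41472, 331776]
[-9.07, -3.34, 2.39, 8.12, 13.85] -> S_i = -9.07 + 5.73*i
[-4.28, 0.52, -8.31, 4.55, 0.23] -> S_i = Random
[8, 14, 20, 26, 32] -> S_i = 8 + 6*i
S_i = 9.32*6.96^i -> [9.32, 64.87, 451.48, 3142.27, 21870.21]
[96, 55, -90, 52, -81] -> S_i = Random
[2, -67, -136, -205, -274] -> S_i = 2 + -69*i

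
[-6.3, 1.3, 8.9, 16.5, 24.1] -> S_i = -6.30 + 7.60*i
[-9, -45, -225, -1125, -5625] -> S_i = -9*5^i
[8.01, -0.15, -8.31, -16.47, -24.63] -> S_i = 8.01 + -8.16*i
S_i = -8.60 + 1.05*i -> [-8.6, -7.55, -6.5, -5.45, -4.4]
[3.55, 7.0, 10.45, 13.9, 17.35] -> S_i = 3.55 + 3.45*i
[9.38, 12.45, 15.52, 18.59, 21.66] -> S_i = 9.38 + 3.07*i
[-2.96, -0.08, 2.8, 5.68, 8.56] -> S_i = -2.96 + 2.88*i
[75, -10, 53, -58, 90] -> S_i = Random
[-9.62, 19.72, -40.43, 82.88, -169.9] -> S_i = -9.62*(-2.05)^i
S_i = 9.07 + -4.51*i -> [9.07, 4.56, 0.05, -4.46, -8.97]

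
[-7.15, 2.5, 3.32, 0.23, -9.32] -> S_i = Random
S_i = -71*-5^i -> [-71, 355, -1775, 8875, -44375]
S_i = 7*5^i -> [7, 35, 175, 875, 4375]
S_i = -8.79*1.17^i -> [-8.79, -10.28, -12.03, -14.08, -16.47]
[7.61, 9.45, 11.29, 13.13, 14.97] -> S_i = 7.61 + 1.84*i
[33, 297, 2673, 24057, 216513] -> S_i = 33*9^i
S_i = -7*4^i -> [-7, -28, -112, -448, -1792]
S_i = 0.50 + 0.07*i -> [0.5, 0.57, 0.64, 0.71, 0.78]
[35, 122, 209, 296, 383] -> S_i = 35 + 87*i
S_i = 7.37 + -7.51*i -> [7.37, -0.14, -7.65, -15.16, -22.67]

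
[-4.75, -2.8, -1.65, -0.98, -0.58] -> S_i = -4.75*0.59^i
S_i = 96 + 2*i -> [96, 98, 100, 102, 104]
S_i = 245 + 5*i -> [245, 250, 255, 260, 265]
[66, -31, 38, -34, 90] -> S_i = Random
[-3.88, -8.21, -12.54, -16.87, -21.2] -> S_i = -3.88 + -4.33*i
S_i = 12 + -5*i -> [12, 7, 2, -3, -8]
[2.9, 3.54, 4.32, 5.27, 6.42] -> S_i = 2.90*1.22^i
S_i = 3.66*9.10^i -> [3.66, 33.31, 303.08, 2758.07, 25098.44]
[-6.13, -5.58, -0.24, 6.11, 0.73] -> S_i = Random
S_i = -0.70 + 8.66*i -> [-0.7, 7.96, 16.62, 25.28, 33.94]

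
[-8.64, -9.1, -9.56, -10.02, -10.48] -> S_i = -8.64 + -0.46*i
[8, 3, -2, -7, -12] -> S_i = 8 + -5*i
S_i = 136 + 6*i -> [136, 142, 148, 154, 160]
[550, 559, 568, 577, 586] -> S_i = 550 + 9*i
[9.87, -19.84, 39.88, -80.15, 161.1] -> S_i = 9.87*(-2.01)^i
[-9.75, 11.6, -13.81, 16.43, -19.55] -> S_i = -9.75*(-1.19)^i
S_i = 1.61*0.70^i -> [1.61, 1.13, 0.79, 0.55, 0.39]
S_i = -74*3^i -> [-74, -222, -666, -1998, -5994]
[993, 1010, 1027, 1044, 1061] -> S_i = 993 + 17*i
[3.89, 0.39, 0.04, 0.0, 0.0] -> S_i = 3.89*0.10^i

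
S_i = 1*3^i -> [1, 3, 9, 27, 81]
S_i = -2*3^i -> [-2, -6, -18, -54, -162]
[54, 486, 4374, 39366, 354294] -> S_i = 54*9^i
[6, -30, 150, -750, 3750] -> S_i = 6*-5^i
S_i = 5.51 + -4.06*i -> [5.51, 1.45, -2.61, -6.67, -10.73]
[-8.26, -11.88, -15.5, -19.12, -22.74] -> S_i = -8.26 + -3.62*i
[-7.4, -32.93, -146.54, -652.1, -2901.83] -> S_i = -7.40*4.45^i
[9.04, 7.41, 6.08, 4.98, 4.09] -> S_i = 9.04*0.82^i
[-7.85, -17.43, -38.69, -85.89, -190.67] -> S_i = -7.85*2.22^i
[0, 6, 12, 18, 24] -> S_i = 0 + 6*i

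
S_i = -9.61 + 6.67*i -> [-9.61, -2.94, 3.73, 10.4, 17.07]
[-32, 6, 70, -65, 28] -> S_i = Random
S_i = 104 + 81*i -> [104, 185, 266, 347, 428]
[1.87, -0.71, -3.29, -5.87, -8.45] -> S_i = 1.87 + -2.58*i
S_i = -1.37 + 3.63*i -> [-1.37, 2.26, 5.89, 9.52, 13.15]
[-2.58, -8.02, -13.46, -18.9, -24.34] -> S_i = -2.58 + -5.44*i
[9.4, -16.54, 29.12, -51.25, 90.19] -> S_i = 9.40*(-1.76)^i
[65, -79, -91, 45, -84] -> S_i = Random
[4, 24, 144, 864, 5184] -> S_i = 4*6^i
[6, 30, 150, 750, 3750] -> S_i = 6*5^i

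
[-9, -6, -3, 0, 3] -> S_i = -9 + 3*i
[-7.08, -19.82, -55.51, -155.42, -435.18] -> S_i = -7.08*2.80^i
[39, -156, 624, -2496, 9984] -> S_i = 39*-4^i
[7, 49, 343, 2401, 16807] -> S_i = 7*7^i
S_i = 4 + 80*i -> [4, 84, 164, 244, 324]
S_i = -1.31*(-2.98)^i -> [-1.31, 3.9, -11.63, 34.67, -103.31]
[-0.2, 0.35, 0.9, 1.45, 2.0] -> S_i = -0.20 + 0.55*i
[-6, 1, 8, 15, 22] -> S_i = -6 + 7*i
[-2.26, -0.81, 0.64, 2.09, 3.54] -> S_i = -2.26 + 1.45*i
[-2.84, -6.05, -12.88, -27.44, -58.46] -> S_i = -2.84*2.13^i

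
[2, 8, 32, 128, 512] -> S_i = 2*4^i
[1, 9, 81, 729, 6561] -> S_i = 1*9^i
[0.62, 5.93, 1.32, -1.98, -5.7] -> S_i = Random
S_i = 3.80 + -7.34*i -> [3.8, -3.54, -10.88, -18.22, -25.56]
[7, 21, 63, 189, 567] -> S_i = 7*3^i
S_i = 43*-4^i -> [43, -172, 688, -2752, 11008]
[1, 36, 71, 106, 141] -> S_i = 1 + 35*i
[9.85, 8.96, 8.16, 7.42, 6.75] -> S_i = 9.85*0.91^i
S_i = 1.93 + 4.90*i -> [1.93, 6.83, 11.73, 16.63, 21.53]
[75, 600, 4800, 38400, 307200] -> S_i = 75*8^i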